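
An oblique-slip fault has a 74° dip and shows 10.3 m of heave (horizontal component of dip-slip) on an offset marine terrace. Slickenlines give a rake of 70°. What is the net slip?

39.8 m

dip-slip = heave / cos(dip) = 10.3 / cos(74°) = 37.37 m
net slip = dip-slip / sin(rake) = 37.37 / sin(70°) = 39.8 m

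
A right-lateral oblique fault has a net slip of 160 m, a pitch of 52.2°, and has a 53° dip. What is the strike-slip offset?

98.1 m

strike-slip = net slip × cos(rake) = 160 m × cos(52.2°) = 98.1 m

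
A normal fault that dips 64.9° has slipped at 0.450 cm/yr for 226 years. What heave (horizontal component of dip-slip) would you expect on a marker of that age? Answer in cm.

43.1 cm

dip-slip = rate × time = 0.450 cm/yr × 226 years = 1.017 m
heave = dip-slip × cos(dip) = 1.017 × cos(64.9°) = 0.431 m = 43.1 cm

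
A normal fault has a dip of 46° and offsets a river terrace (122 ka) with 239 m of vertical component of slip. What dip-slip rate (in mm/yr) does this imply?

2.72 mm/yr

dip-slip = throw / sin(dip) = 239 m / sin(46°) = 332.2 m
rate = 332.2 m / 122 ka = 0.00272 m/yr = 2.72 mm/yr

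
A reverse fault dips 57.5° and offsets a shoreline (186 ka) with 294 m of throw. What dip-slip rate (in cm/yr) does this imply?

0.187 cm/yr

dip-slip = throw / sin(dip) = 294 m / sin(57.5°) = 348.6 m
rate = 348.6 m / 186 ka = 0.00187 m/yr = 0.187 cm/yr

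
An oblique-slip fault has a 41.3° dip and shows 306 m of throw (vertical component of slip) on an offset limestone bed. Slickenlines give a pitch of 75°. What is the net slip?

480 m

dip-slip = throw / sin(dip) = 306 / sin(41.3°) = 463.6 m
net slip = dip-slip / sin(rake) = 463.6 / sin(75°) = 480 m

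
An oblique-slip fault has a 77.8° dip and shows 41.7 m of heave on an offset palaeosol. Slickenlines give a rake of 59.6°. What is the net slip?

229 m

dip-slip = heave / cos(dip) = 41.7 / cos(77.8°) = 197.3 m
net slip = dip-slip / sin(rake) = 197.3 / sin(59.6°) = 229 m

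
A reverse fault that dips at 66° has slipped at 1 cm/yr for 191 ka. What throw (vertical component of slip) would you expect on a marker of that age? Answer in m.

1740 m

dip-slip = rate × time = 1 cm/yr × 191 ka = 1910 m
throw = dip-slip × sin(dip) = 1910 × sin(66°) = 1740 m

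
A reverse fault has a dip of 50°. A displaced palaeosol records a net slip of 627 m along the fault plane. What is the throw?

throw = dip-slip × sin(dip) = 627 m × sin(50°) = 480 m

480 m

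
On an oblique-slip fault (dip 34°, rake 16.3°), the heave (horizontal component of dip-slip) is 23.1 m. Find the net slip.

dip-slip = heave / cos(dip) = 23.1 / cos(34°) = 27.86 m
net slip = dip-slip / sin(rake) = 27.86 / sin(16.3°) = 99.3 m

99.3 m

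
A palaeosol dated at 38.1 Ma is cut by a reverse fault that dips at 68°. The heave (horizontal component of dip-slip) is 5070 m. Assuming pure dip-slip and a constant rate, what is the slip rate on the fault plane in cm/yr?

0.0355 cm/yr

dip-slip = heave / cos(dip) = 5070 m / cos(68°) = 13530 m
rate = 13530 m / 38.1 Ma = 0.000355 m/yr = 0.0355 cm/yr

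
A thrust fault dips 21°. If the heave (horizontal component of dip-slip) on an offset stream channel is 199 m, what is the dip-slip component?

dip-slip = heave / cos(dip) = 199 / cos(21°) = 213 m

213 m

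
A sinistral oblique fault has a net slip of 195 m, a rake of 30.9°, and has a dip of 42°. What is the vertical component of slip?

67 m

dip-slip = net slip × sin(rake) = 195 m × sin(30.9°) = 100.1 m
throw = dip-slip × sin(dip) = 100.1 × sin(42°) = 67 m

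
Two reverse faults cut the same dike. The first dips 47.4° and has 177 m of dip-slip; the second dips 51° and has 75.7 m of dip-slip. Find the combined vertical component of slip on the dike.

throw_A = 177 × sin(47.4°) = 130.3 m
throw_B = 75.7 × sin(51°) = 58.83 m
total = 130.3 + 58.83 = 189 m

189 m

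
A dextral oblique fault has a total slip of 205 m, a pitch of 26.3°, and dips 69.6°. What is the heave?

31.7 m

dip-slip = net slip × sin(rake) = 205 m × sin(26.3°) = 90.83 m
heave = dip-slip × cos(dip) = 90.83 × cos(69.6°) = 31.7 m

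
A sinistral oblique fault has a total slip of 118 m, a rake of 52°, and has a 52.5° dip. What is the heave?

dip-slip = net slip × sin(rake) = 118 m × sin(52°) = 92.99 m
heave = dip-slip × cos(dip) = 92.99 × cos(52.5°) = 56.6 m

56.6 m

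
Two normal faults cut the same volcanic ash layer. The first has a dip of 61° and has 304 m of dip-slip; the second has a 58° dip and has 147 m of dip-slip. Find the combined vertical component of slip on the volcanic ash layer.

throw_A = 304 × sin(61°) = 265.9 m
throw_B = 147 × sin(58°) = 124.7 m
total = 265.9 + 124.7 = 391 m

391 m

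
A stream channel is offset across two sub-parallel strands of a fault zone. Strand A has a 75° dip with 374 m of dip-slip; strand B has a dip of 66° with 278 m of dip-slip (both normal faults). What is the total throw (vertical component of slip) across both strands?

throw_A = 374 × sin(75°) = 361.3 m
throw_B = 278 × sin(66°) = 254 m
total = 361.3 + 254 = 615 m

615 m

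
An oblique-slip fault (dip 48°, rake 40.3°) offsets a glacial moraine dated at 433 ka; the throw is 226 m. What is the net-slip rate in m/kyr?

1.09 m/kyr

dip-slip = throw / sin(dip) = 226 / sin(48°) = 304.1 m
net slip = dip-slip / sin(rake) = 304.1 / sin(40.3°) = 470.2 m
rate = 470.2 m / 433 ka = 0.00109 m/yr = 1.09 m/kyr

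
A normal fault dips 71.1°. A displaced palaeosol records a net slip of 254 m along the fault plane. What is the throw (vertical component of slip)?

throw = dip-slip × sin(dip) = 254 m × sin(71.1°) = 240 m

240 m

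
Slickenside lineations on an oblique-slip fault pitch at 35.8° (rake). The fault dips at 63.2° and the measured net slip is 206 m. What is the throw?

108 m

dip-slip = net slip × sin(rake) = 206 m × sin(35.8°) = 120.5 m
throw = dip-slip × sin(dip) = 120.5 × sin(63.2°) = 108 m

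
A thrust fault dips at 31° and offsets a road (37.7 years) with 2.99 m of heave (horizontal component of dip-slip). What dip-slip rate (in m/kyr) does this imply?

dip-slip = heave / cos(dip) = 2.99 m / cos(31°) = 3.488 m
rate = 3.488 m / 37.7 years = 0.0925 m/yr = 92.5 m/kyr

92.5 m/kyr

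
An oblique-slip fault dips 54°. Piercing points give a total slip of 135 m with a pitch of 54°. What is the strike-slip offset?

strike-slip = net slip × cos(rake) = 135 m × cos(54°) = 79.4 m

79.4 m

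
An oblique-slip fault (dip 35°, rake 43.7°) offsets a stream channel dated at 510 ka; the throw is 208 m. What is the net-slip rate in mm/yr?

1.03 mm/yr

dip-slip = throw / sin(dip) = 208 / sin(35°) = 362.6 m
net slip = dip-slip / sin(rake) = 362.6 / sin(43.7°) = 524.9 m
rate = 524.9 m / 510 ka = 0.00103 m/yr = 1.03 mm/yr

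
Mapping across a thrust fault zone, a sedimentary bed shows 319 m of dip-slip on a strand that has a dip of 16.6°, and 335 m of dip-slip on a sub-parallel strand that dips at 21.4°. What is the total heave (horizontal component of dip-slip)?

618 m

heave_A = 319 × cos(16.6°) = 305.7 m
heave_B = 335 × cos(21.4°) = 311.9 m
total = 305.7 + 311.9 = 618 m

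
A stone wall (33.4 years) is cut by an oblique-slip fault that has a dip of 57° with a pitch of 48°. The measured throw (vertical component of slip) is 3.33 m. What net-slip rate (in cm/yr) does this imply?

16 cm/yr

dip-slip = throw / sin(dip) = 3.33 / sin(57°) = 3.971 m
net slip = dip-slip / sin(rake) = 3.971 / sin(48°) = 5.343 m
rate = 5.343 m / 33.4 years = 0.160 m/yr = 16 cm/yr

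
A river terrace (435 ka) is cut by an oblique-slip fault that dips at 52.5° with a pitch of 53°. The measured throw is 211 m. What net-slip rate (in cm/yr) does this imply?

0.0766 cm/yr

dip-slip = throw / sin(dip) = 211 / sin(52.5°) = 266 m
net slip = dip-slip / sin(rake) = 266 / sin(53°) = 333 m
rate = 333 m / 435 ka = 0.000766 m/yr = 0.0766 cm/yr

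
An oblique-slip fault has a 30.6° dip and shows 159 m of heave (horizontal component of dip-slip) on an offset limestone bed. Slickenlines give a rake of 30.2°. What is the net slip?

367 m

dip-slip = heave / cos(dip) = 159 / cos(30.6°) = 184.7 m
net slip = dip-slip / sin(rake) = 184.7 / sin(30.2°) = 367 m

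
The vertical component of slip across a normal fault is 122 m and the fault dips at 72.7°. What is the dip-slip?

dip-slip = throw / sin(dip) = 122 / sin(72.7°) = 128 m

128 m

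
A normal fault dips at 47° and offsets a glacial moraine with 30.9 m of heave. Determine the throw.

33.1 m

throw = heave × tan(dip) = 30.9 × tan(47°) = 33.1 m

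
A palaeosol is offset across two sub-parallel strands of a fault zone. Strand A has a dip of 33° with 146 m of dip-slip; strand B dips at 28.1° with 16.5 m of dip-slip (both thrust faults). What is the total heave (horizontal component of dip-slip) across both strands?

heave_A = 146 × cos(33°) = 122.4 m
heave_B = 16.5 × cos(28.1°) = 14.56 m
total = 122.4 + 14.56 = 137 m

137 m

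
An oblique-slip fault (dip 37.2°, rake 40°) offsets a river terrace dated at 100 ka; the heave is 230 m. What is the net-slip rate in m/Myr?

4490 m/Myr

dip-slip = heave / cos(dip) = 230 / cos(37.2°) = 288.8 m
net slip = dip-slip / sin(rake) = 288.8 / sin(40°) = 449.2 m
rate = 449.2 m / 100 ka = 0.00449 m/yr = 4490 m/Myr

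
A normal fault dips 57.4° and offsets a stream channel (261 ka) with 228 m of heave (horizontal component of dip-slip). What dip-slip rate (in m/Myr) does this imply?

dip-slip = heave / cos(dip) = 228 m / cos(57.4°) = 423.2 m
rate = 423.2 m / 261 ka = 0.00162 m/yr = 1620 m/Myr

1620 m/Myr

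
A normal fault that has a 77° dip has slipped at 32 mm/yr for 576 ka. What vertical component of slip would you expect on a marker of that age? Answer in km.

dip-slip = rate × time = 32 mm/yr × 576 ka = 18430 m
throw = dip-slip × sin(dip) = 18430 × sin(77°) = 18000 m = 18 km

18 km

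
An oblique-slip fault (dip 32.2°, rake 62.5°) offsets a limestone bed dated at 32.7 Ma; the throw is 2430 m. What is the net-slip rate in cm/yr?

0.0157 cm/yr

dip-slip = throw / sin(dip) = 2430 / sin(32.2°) = 4560 m
net slip = dip-slip / sin(rake) = 4560 / sin(62.5°) = 5141 m
rate = 5141 m / 32.7 Ma = 0.000157 m/yr = 0.0157 cm/yr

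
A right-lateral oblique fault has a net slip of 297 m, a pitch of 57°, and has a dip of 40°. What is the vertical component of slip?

160 m

dip-slip = net slip × sin(rake) = 297 m × sin(57°) = 249.1 m
throw = dip-slip × sin(dip) = 249.1 × sin(40°) = 160 m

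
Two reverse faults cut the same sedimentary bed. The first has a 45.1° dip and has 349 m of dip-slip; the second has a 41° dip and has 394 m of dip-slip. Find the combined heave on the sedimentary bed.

heave_A = 349 × cos(45.1°) = 246.3 m
heave_B = 394 × cos(41°) = 297.4 m
total = 246.3 + 297.4 = 544 m

544 m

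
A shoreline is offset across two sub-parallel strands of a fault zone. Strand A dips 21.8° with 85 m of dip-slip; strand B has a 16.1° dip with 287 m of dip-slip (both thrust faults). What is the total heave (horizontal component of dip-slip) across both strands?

heave_A = 85 × cos(21.8°) = 78.92 m
heave_B = 287 × cos(16.1°) = 275.7 m
total = 78.92 + 275.7 = 355 m

355 m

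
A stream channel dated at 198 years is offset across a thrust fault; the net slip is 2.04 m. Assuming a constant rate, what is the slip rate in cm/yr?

1.03 cm/yr

rate = 2.04 m / 198 years = 0.0103 m/yr = 1.03 cm/yr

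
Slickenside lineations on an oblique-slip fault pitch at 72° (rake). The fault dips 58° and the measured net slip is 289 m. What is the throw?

233 m

dip-slip = net slip × sin(rake) = 289 m × sin(72°) = 274.9 m
throw = dip-slip × sin(dip) = 274.9 × sin(58°) = 233 m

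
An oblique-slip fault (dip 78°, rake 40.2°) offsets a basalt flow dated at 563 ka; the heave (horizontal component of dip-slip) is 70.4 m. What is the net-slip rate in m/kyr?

dip-slip = heave / cos(dip) = 70.4 / cos(78°) = 338.6 m
net slip = dip-slip / sin(rake) = 338.6 / sin(40.2°) = 524.6 m
rate = 524.6 m / 563 ka = 0.000932 m/yr = 0.932 m/kyr

0.932 m/kyr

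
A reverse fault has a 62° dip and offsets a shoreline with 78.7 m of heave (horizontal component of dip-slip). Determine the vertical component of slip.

throw = heave × tan(dip) = 78.7 × tan(62°) = 148 m

148 m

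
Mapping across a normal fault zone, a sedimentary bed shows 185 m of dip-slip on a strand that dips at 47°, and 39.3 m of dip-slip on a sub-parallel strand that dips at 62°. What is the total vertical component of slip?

throw_A = 185 × sin(47°) = 135.3 m
throw_B = 39.3 × sin(62°) = 34.70 m
total = 135.3 + 34.70 = 170 m

170 m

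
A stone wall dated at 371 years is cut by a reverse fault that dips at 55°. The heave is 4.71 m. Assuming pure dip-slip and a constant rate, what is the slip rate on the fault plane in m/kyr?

dip-slip = heave / cos(dip) = 4.71 m / cos(55°) = 8.212 m
rate = 8.212 m / 371 years = 0.0221 m/yr = 22.1 m/kyr

22.1 m/kyr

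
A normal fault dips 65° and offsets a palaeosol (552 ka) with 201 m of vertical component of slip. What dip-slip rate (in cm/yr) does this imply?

0.0402 cm/yr

dip-slip = throw / sin(dip) = 201 m / sin(65°) = 221.8 m
rate = 221.8 m / 552 ka = 0.000402 m/yr = 0.0402 cm/yr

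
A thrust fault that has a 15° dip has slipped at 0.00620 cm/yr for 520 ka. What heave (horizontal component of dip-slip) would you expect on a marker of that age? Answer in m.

dip-slip = rate × time = 0.00620 cm/yr × 520 ka = 32.24 m
heave = dip-slip × cos(dip) = 32.24 × cos(15°) = 31.1 m

31.1 m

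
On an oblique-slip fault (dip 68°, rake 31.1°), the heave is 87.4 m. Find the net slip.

dip-slip = heave / cos(dip) = 87.4 / cos(68°) = 233.3 m
net slip = dip-slip / sin(rake) = 233.3 / sin(31.1°) = 452 m

452 m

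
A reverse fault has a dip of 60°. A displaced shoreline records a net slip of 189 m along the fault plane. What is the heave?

heave = dip-slip × cos(dip) = 189 m × cos(60°) = 94.5 m

94.5 m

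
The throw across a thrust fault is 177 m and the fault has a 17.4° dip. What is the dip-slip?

592 m

dip-slip = throw / sin(dip) = 177 / sin(17.4°) = 592 m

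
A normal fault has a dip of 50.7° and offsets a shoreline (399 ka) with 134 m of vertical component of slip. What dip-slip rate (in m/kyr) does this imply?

0.434 m/kyr

dip-slip = throw / sin(dip) = 134 m / sin(50.7°) = 173.2 m
rate = 173.2 m / 399 ka = 0.000434 m/yr = 0.434 m/kyr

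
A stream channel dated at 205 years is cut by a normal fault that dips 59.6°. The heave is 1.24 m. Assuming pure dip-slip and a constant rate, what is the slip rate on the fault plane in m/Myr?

dip-slip = heave / cos(dip) = 1.24 m / cos(59.6°) = 2.450 m
rate = 2.450 m / 205 years = 0.0120 m/yr = 12000 m/Myr

12000 m/Myr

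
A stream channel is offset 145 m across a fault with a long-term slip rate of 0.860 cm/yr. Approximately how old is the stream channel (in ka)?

age = offset / rate = 145 m / (0.860 cm/yr) = 16900 yr = 16.9 ka

16.9 ka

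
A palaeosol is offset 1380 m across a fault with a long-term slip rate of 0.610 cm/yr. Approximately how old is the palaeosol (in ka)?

age = offset / rate = 1380 m / (0.610 cm/yr) = 226000 yr = 226 ka

226 ka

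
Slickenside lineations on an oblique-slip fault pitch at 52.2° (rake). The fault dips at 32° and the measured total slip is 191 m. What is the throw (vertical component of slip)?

dip-slip = net slip × sin(rake) = 191 m × sin(52.2°) = 150.9 m
throw = dip-slip × sin(dip) = 150.9 × sin(32°) = 80 m

80 m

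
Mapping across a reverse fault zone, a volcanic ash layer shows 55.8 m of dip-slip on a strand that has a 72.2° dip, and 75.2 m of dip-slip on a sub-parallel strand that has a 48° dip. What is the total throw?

throw_A = 55.8 × sin(72.2°) = 53.13 m
throw_B = 75.2 × sin(48°) = 55.88 m
total = 53.13 + 55.88 = 109 m

109 m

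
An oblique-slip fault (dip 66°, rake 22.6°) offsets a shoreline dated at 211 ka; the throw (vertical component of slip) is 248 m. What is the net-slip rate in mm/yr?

dip-slip = throw / sin(dip) = 248 / sin(66°) = 271.5 m
net slip = dip-slip / sin(rake) = 271.5 / sin(22.6°) = 706.4 m
rate = 706.4 m / 211 ka = 0.00335 m/yr = 3.35 mm/yr

3.35 mm/yr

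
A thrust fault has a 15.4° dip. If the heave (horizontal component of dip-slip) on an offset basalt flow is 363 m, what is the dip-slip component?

377 m

dip-slip = heave / cos(dip) = 363 / cos(15.4°) = 377 m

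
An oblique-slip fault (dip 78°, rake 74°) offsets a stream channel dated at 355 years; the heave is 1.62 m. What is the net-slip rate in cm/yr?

2.28 cm/yr

dip-slip = heave / cos(dip) = 1.62 / cos(78°) = 7.792 m
net slip = dip-slip / sin(rake) = 7.792 / sin(74°) = 8.106 m
rate = 8.106 m / 355 years = 0.0228 m/yr = 2.28 cm/yr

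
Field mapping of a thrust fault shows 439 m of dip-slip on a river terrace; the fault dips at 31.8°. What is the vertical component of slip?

231 m

throw = dip-slip × sin(dip) = 439 m × sin(31.8°) = 231 m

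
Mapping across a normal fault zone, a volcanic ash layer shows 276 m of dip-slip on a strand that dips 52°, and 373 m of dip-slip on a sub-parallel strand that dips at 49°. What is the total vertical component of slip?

499 m

throw_A = 276 × sin(52°) = 217.5 m
throw_B = 373 × sin(49°) = 281.5 m
total = 217.5 + 281.5 = 499 m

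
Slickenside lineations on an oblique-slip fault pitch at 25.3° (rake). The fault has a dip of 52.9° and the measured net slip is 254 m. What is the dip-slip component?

109 m

dip-slip = net slip × sin(rake) = 254 m × sin(25.3°) = 109 m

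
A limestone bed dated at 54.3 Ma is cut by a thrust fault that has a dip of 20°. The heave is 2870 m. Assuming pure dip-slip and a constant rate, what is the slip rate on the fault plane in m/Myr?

56.2 m/Myr

dip-slip = heave / cos(dip) = 2870 m / cos(20°) = 3054 m
rate = 3054 m / 54.3 Ma = 0.0000562 m/yr = 56.2 m/Myr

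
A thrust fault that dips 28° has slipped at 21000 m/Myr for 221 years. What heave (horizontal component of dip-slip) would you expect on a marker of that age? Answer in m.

4.10 m

dip-slip = rate × time = 21000 m/Myr × 221 years = 4.641 m
heave = dip-slip × cos(dip) = 4.641 × cos(28°) = 4.10 m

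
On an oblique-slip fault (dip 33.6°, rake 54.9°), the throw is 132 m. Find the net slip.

292 m

dip-slip = throw / sin(dip) = 132 / sin(33.6°) = 238.5 m
net slip = dip-slip / sin(rake) = 238.5 / sin(54.9°) = 292 m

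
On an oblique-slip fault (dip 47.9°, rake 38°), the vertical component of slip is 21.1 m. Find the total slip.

dip-slip = throw / sin(dip) = 21.1 / sin(47.9°) = 28.44 m
net slip = dip-slip / sin(rake) = 28.44 / sin(38°) = 46.2 m

46.2 m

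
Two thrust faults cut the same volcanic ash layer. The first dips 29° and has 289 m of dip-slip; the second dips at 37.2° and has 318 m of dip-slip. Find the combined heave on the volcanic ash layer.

heave_A = 289 × cos(29°) = 252.8 m
heave_B = 318 × cos(37.2°) = 253.3 m
total = 252.8 + 253.3 = 506 m

506 m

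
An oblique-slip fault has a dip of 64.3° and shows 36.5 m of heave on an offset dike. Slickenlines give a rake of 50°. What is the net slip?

dip-slip = heave / cos(dip) = 36.5 / cos(64.3°) = 84.17 m
net slip = dip-slip / sin(rake) = 84.17 / sin(50°) = 110 m

110 m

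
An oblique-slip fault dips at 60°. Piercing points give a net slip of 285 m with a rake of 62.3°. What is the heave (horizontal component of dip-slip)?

126 m

dip-slip = net slip × sin(rake) = 285 m × sin(62.3°) = 252.3 m
heave = dip-slip × cos(dip) = 252.3 × cos(60°) = 126 m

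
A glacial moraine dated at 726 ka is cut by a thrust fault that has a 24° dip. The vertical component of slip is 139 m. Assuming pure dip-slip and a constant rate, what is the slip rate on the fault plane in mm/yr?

dip-slip = throw / sin(dip) = 139 m / sin(24°) = 341.7 m
rate = 341.7 m / 726 ka = 0.000471 m/yr = 0.471 mm/yr

0.471 mm/yr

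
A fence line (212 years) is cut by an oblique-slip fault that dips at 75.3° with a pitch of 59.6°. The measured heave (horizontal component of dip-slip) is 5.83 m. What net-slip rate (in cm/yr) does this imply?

12.6 cm/yr

dip-slip = heave / cos(dip) = 5.83 / cos(75.3°) = 22.97 m
net slip = dip-slip / sin(rake) = 22.97 / sin(59.6°) = 26.64 m
rate = 26.64 m / 212 years = 0.126 m/yr = 12.6 cm/yr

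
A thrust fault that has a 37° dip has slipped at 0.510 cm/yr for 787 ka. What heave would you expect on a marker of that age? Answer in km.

dip-slip = rate × time = 0.510 cm/yr × 787 ka = 4014 m
heave = dip-slip × cos(dip) = 4014 × cos(37°) = 3210 m = 3.21 km

3.21 km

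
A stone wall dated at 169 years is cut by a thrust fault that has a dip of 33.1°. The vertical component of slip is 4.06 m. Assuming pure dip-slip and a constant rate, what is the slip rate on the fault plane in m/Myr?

dip-slip = throw / sin(dip) = 4.06 m / sin(33.1°) = 7.435 m
rate = 7.435 m / 169 years = 0.0440 m/yr = 44000 m/Myr

44000 m/Myr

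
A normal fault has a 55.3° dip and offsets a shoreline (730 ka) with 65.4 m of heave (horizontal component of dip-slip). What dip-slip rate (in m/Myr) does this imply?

dip-slip = heave / cos(dip) = 65.4 m / cos(55.3°) = 114.9 m
rate = 114.9 m / 730 ka = 0.000157 m/yr = 157 m/Myr

157 m/Myr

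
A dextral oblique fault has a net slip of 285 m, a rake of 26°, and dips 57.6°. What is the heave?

dip-slip = net slip × sin(rake) = 285 m × sin(26°) = 124.9 m
heave = dip-slip × cos(dip) = 124.9 × cos(57.6°) = 66.9 m

66.9 m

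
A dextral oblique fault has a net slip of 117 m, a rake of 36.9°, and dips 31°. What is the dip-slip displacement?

dip-slip = net slip × sin(rake) = 117 m × sin(36.9°) = 70.2 m

70.2 m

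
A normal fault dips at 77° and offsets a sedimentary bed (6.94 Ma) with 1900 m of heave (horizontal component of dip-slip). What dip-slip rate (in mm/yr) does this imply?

1.22 mm/yr

dip-slip = heave / cos(dip) = 1900 m / cos(77°) = 8446 m
rate = 8446 m / 6.94 Ma = 0.00122 m/yr = 1.22 mm/yr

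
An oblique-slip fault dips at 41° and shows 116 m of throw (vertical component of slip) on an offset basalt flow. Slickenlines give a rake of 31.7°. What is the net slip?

dip-slip = throw / sin(dip) = 116 / sin(41°) = 176.8 m
net slip = dip-slip / sin(rake) = 176.8 / sin(31.7°) = 336 m

336 m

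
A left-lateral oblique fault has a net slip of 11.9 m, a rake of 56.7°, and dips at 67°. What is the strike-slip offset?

6.53 m

strike-slip = net slip × cos(rake) = 11.9 m × cos(56.7°) = 6.53 m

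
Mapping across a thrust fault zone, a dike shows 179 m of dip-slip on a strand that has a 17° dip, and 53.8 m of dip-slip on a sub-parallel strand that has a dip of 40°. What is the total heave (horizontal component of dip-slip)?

212 m

heave_A = 179 × cos(17°) = 171.2 m
heave_B = 53.8 × cos(40°) = 41.21 m
total = 171.2 + 41.21 = 212 m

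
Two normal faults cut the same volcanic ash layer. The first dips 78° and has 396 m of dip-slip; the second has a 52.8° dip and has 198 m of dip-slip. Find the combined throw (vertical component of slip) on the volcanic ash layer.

throw_A = 396 × sin(78°) = 387.3 m
throw_B = 198 × sin(52.8°) = 157.7 m
total = 387.3 + 157.7 = 545 m

545 m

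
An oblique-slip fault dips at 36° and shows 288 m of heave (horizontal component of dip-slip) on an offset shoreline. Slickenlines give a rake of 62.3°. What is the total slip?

dip-slip = heave / cos(dip) = 288 / cos(36°) = 356 m
net slip = dip-slip / sin(rake) = 356 / sin(62.3°) = 402 m

402 m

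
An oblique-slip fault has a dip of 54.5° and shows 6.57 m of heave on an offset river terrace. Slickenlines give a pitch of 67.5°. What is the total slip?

12.2 m

dip-slip = heave / cos(dip) = 6.57 / cos(54.5°) = 11.31 m
net slip = dip-slip / sin(rake) = 11.31 / sin(67.5°) = 12.2 m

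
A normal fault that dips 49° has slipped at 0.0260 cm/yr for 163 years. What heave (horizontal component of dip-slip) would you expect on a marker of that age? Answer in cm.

2.78 cm

dip-slip = rate × time = 0.0260 cm/yr × 163 years = 0.04238 m
heave = dip-slip × cos(dip) = 0.04238 × cos(49°) = 0.0278 m = 2.78 cm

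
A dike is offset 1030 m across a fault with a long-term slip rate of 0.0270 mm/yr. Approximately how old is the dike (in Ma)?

38.1 Ma

age = offset / rate = 1030 m / (0.0270 mm/yr) = 3.81e+07 yr = 38.1 Ma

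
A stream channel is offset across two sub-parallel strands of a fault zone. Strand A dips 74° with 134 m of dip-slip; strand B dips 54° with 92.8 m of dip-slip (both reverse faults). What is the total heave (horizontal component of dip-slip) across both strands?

heave_A = 134 × cos(74°) = 36.94 m
heave_B = 92.8 × cos(54°) = 54.55 m
total = 36.94 + 54.55 = 91.5 m

91.5 m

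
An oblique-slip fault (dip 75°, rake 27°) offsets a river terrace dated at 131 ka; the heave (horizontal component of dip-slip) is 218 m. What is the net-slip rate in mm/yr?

14.2 mm/yr

dip-slip = heave / cos(dip) = 218 / cos(75°) = 842.3 m
net slip = dip-slip / sin(rake) = 842.3 / sin(27°) = 1855 m
rate = 1855 m / 131 ka = 0.0142 m/yr = 14.2 mm/yr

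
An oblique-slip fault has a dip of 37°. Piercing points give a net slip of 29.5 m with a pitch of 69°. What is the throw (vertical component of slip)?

dip-slip = net slip × sin(rake) = 29.5 m × sin(69°) = 27.54 m
throw = dip-slip × sin(dip) = 27.54 × sin(37°) = 16.6 m

16.6 m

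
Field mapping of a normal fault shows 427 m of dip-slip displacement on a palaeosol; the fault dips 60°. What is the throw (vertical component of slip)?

throw = dip-slip × sin(dip) = 427 m × sin(60°) = 370 m

370 m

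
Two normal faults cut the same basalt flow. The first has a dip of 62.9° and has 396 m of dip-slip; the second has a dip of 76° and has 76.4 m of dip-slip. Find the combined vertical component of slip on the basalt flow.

throw_A = 396 × sin(62.9°) = 352.5 m
throw_B = 76.4 × sin(76°) = 74.13 m
total = 352.5 + 74.13 = 427 m

427 m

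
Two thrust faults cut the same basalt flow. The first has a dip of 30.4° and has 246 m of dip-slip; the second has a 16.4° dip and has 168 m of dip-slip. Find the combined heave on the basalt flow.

heave_A = 246 × cos(30.4°) = 212.2 m
heave_B = 168 × cos(16.4°) = 161.2 m
total = 212.2 + 161.2 = 373 m

373 m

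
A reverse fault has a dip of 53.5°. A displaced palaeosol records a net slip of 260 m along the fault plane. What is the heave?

155 m

heave = dip-slip × cos(dip) = 260 m × cos(53.5°) = 155 m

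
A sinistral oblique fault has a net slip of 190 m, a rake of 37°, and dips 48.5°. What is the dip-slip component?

114 m

dip-slip = net slip × sin(rake) = 190 m × sin(37°) = 114 m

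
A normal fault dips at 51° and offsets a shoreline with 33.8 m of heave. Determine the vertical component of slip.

41.7 m

throw = heave × tan(dip) = 33.8 × tan(51°) = 41.7 m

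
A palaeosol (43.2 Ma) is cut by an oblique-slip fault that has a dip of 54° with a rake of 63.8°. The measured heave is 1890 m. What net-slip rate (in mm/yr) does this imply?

0.0830 mm/yr

dip-slip = heave / cos(dip) = 1890 / cos(54°) = 3215 m
net slip = dip-slip / sin(rake) = 3215 / sin(63.8°) = 3584 m
rate = 3584 m / 43.2 Ma = 0.0000830 m/yr = 0.0830 mm/yr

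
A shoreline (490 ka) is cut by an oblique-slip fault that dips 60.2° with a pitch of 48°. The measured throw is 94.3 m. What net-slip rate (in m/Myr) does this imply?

dip-slip = throw / sin(dip) = 94.3 / sin(60.2°) = 108.7 m
net slip = dip-slip / sin(rake) = 108.7 / sin(48°) = 146.2 m
rate = 146.2 m / 490 ka = 0.000298 m/yr = 298 m/Myr

298 m/Myr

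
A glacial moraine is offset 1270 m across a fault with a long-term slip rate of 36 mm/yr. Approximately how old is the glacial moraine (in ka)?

35.3 ka

age = offset / rate = 1270 m / (36 mm/yr) = 35300 yr = 35.3 ka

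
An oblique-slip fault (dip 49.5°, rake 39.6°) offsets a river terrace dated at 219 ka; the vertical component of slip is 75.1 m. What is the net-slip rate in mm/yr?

dip-slip = throw / sin(dip) = 75.1 / sin(49.5°) = 98.76 m
net slip = dip-slip / sin(rake) = 98.76 / sin(39.6°) = 154.9 m
rate = 154.9 m / 219 ka = 0.000707 m/yr = 0.707 mm/yr

0.707 mm/yr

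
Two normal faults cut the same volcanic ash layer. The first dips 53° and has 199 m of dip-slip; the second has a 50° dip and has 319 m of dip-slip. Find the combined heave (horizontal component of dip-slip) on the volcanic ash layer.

heave_A = 199 × cos(53°) = 119.8 m
heave_B = 319 × cos(50°) = 205 m
total = 119.8 + 205 = 325 m

325 m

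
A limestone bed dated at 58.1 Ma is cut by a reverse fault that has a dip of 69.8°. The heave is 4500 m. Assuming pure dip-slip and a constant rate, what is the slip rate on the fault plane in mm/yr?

0.224 mm/yr

dip-slip = heave / cos(dip) = 4500 m / cos(69.8°) = 13030 m
rate = 13030 m / 58.1 Ma = 0.000224 m/yr = 0.224 mm/yr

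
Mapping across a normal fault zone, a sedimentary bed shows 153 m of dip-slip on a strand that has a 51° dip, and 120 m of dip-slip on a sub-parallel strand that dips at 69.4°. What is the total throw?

231 m

throw_A = 153 × sin(51°) = 118.9 m
throw_B = 120 × sin(69.4°) = 112.3 m
total = 118.9 + 112.3 = 231 m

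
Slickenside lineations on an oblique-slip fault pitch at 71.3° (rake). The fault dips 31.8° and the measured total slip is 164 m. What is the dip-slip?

155 m

dip-slip = net slip × sin(rake) = 164 m × sin(71.3°) = 155 m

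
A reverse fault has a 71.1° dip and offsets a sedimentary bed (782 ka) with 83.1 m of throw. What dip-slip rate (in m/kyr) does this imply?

dip-slip = throw / sin(dip) = 83.1 m / sin(71.1°) = 87.84 m
rate = 87.84 m / 782 ka = 0.000112 m/yr = 0.112 m/kyr

0.112 m/kyr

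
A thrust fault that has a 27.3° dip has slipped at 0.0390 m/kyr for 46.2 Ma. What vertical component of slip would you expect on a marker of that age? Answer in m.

dip-slip = rate × time = 0.0390 m/kyr × 46.2 Ma = 1802 m
throw = dip-slip × sin(dip) = 1802 × sin(27.3°) = 826 m

826 m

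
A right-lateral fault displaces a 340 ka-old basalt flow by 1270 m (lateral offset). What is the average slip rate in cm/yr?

0.374 cm/yr

rate = 1270 m / 340 ka = 0.00374 m/yr = 0.374 cm/yr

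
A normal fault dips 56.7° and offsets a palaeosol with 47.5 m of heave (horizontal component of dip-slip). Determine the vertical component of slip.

throw = heave × tan(dip) = 47.5 × tan(56.7°) = 72.3 m

72.3 m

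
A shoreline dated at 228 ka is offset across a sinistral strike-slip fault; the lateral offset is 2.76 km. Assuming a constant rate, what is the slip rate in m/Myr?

rate = 2.76 km / 228 ka = 0.0121 m/yr = 12100 m/Myr

12100 m/Myr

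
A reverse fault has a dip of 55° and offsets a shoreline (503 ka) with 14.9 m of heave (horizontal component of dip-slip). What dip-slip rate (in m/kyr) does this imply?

dip-slip = heave / cos(dip) = 14.9 m / cos(55°) = 25.98 m
rate = 25.98 m / 503 ka = 0.0000516 m/yr = 0.0516 m/kyr

0.0516 m/kyr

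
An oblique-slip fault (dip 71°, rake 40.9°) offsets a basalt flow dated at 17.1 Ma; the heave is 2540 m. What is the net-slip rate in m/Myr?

697 m/Myr

dip-slip = heave / cos(dip) = 2540 / cos(71°) = 7802 m
net slip = dip-slip / sin(rake) = 7802 / sin(40.9°) = 11920 m
rate = 11920 m / 17.1 Ma = 0.000697 m/yr = 697 m/Myr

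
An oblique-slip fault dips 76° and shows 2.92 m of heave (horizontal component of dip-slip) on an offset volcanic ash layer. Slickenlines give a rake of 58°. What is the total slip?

14.2 m

dip-slip = heave / cos(dip) = 2.92 / cos(76°) = 12.07 m
net slip = dip-slip / sin(rake) = 12.07 / sin(58°) = 14.2 m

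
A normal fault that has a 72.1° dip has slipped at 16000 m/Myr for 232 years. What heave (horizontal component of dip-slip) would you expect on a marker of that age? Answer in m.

1.14 m

dip-slip = rate × time = 16000 m/Myr × 232 years = 3.712 m
heave = dip-slip × cos(dip) = 3.712 × cos(72.1°) = 1.14 m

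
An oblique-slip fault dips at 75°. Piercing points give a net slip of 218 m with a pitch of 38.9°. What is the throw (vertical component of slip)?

132 m

dip-slip = net slip × sin(rake) = 218 m × sin(38.9°) = 136.9 m
throw = dip-slip × sin(dip) = 136.9 × sin(75°) = 132 m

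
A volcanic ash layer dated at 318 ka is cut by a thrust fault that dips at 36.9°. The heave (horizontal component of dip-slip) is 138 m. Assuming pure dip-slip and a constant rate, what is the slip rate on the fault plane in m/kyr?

0.543 m/kyr

dip-slip = heave / cos(dip) = 138 m / cos(36.9°) = 172.6 m
rate = 172.6 m / 318 ka = 0.000543 m/yr = 0.543 m/kyr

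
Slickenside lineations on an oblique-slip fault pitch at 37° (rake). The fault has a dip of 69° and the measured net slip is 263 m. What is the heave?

56.7 m

dip-slip = net slip × sin(rake) = 263 m × sin(37°) = 158.3 m
heave = dip-slip × cos(dip) = 158.3 × cos(69°) = 56.7 m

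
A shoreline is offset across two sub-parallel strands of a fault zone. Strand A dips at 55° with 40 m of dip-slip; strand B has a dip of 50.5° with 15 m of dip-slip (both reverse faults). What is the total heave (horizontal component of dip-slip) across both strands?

32.5 m

heave_A = 40 × cos(55°) = 22.94 m
heave_B = 15 × cos(50.5°) = 9.541 m
total = 22.94 + 9.541 = 32.5 m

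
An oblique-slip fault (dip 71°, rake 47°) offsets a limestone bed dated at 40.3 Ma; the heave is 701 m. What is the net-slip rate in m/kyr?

0.0731 m/kyr

dip-slip = heave / cos(dip) = 701 / cos(71°) = 2153 m
net slip = dip-slip / sin(rake) = 2153 / sin(47°) = 2944 m
rate = 2944 m / 40.3 Ma = 0.0000731 m/yr = 0.0731 m/kyr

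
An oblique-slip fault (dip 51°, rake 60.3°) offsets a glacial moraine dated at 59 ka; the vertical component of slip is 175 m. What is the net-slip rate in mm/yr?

dip-slip = throw / sin(dip) = 175 / sin(51°) = 225.2 m
net slip = dip-slip / sin(rake) = 225.2 / sin(60.3°) = 259.2 m
rate = 259.2 m / 59 ka = 0.00439 m/yr = 4.39 mm/yr

4.39 mm/yr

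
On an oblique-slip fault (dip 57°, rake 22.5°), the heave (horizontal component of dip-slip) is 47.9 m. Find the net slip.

230 m

dip-slip = heave / cos(dip) = 47.9 / cos(57°) = 87.95 m
net slip = dip-slip / sin(rake) = 87.95 / sin(22.5°) = 230 m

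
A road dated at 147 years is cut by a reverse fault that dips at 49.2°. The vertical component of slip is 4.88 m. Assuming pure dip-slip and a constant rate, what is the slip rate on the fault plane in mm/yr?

43.9 mm/yr

dip-slip = throw / sin(dip) = 4.88 m / sin(49.2°) = 6.447 m
rate = 6.447 m / 147 years = 0.0439 m/yr = 43.9 mm/yr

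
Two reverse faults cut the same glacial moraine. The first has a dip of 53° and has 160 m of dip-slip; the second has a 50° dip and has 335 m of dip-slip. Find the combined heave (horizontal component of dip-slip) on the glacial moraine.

312 m

heave_A = 160 × cos(53°) = 96.29 m
heave_B = 335 × cos(50°) = 215.3 m
total = 96.29 + 215.3 = 312 m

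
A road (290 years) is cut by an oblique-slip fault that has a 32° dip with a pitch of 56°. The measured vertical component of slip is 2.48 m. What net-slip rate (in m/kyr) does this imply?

19.5 m/kyr

dip-slip = throw / sin(dip) = 2.48 / sin(32°) = 4.680 m
net slip = dip-slip / sin(rake) = 4.680 / sin(56°) = 5.645 m
rate = 5.645 m / 290 years = 0.0195 m/yr = 19.5 m/kyr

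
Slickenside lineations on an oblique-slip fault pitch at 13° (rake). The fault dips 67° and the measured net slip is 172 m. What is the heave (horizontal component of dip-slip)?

dip-slip = net slip × sin(rake) = 172 m × sin(13°) = 38.69 m
heave = dip-slip × cos(dip) = 38.69 × cos(67°) = 15.1 m

15.1 m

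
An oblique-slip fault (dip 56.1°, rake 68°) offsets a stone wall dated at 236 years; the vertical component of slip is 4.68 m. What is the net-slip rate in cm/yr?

dip-slip = throw / sin(dip) = 4.68 / sin(56.1°) = 5.638 m
net slip = dip-slip / sin(rake) = 5.638 / sin(68°) = 6.081 m
rate = 6.081 m / 236 years = 0.0258 m/yr = 2.58 cm/yr

2.58 cm/yr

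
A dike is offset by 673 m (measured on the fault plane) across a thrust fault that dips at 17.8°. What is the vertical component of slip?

throw = dip-slip × sin(dip) = 673 m × sin(17.8°) = 206 m

206 m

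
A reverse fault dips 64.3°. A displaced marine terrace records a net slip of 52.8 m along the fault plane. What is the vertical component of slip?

47.6 m

throw = dip-slip × sin(dip) = 52.8 m × sin(64.3°) = 47.6 m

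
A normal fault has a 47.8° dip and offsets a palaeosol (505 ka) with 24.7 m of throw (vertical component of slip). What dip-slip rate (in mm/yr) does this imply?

dip-slip = throw / sin(dip) = 24.7 m / sin(47.8°) = 33.34 m
rate = 33.34 m / 505 ka = 0.0000660 m/yr = 0.0660 mm/yr

0.0660 mm/yr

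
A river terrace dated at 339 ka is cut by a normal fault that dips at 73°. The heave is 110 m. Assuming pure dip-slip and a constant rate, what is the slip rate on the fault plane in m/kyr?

dip-slip = heave / cos(dip) = 110 m / cos(73°) = 376.2 m
rate = 376.2 m / 339 ka = 0.00111 m/yr = 1.11 m/kyr

1.11 m/kyr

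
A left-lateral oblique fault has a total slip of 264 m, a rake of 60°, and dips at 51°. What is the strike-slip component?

strike-slip = net slip × cos(rake) = 264 m × cos(60°) = 132 m

132 m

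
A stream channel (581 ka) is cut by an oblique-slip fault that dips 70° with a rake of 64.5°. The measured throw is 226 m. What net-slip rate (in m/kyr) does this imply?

0.459 m/kyr

dip-slip = throw / sin(dip) = 226 / sin(70°) = 240.5 m
net slip = dip-slip / sin(rake) = 240.5 / sin(64.5°) = 266.5 m
rate = 266.5 m / 581 ka = 0.000459 m/yr = 0.459 m/kyr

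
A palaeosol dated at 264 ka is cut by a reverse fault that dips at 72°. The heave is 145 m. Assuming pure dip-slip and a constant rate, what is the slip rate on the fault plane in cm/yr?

0.178 cm/yr

dip-slip = heave / cos(dip) = 145 m / cos(72°) = 469.2 m
rate = 469.2 m / 264 ka = 0.00178 m/yr = 0.178 cm/yr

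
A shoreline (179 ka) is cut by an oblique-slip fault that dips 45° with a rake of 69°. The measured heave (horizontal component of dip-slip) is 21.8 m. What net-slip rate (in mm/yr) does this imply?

0.184 mm/yr

dip-slip = heave / cos(dip) = 21.8 / cos(45°) = 30.83 m
net slip = dip-slip / sin(rake) = 30.83 / sin(69°) = 33.02 m
rate = 33.02 m / 179 ka = 0.000184 m/yr = 0.184 mm/yr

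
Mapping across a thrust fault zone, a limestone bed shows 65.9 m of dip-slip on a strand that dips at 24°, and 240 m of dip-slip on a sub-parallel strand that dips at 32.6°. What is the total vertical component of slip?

156 m

throw_A = 65.9 × sin(24°) = 26.80 m
throw_B = 240 × sin(32.6°) = 129.3 m
total = 26.80 + 129.3 = 156 m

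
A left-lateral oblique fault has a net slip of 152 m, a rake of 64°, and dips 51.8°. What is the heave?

dip-slip = net slip × sin(rake) = 152 m × sin(64°) = 136.6 m
heave = dip-slip × cos(dip) = 136.6 × cos(51.8°) = 84.5 m

84.5 m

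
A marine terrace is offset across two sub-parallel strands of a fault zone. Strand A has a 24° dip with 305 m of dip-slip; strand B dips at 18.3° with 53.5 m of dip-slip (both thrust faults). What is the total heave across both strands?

heave_A = 305 × cos(24°) = 278.6 m
heave_B = 53.5 × cos(18.3°) = 50.79 m
total = 278.6 + 50.79 = 329 m

329 m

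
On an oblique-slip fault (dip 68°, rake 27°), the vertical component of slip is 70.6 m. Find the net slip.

168 m

dip-slip = throw / sin(dip) = 70.6 / sin(68°) = 76.14 m
net slip = dip-slip / sin(rake) = 76.14 / sin(27°) = 168 m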